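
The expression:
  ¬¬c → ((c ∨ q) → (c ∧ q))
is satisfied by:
  {q: True, c: False}
  {c: False, q: False}
  {c: True, q: True}


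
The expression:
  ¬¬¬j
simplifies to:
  ¬j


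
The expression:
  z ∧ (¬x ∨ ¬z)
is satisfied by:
  {z: True, x: False}


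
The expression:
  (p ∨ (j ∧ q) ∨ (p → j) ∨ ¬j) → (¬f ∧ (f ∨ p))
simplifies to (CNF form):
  p ∧ ¬f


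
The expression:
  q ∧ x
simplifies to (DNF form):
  q ∧ x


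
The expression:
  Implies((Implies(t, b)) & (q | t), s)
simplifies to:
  s | (t & ~b) | (~q & ~t)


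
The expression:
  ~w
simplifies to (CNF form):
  ~w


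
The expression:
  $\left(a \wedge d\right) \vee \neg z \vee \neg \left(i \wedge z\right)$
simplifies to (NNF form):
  $\left(a \wedge d\right) \vee \neg i \vee \neg z$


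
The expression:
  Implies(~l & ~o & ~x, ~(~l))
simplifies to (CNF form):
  l | o | x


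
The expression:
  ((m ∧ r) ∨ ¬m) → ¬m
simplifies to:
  ¬m ∨ ¬r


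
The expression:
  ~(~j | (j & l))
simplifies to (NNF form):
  j & ~l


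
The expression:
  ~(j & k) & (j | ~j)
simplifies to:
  ~j | ~k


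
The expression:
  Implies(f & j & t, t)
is always true.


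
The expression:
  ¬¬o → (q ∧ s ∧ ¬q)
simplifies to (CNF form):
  ¬o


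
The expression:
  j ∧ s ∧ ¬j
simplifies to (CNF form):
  False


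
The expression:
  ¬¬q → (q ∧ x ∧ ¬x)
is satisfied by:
  {q: False}


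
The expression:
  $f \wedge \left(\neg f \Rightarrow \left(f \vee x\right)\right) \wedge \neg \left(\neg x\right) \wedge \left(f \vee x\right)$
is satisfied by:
  {x: True, f: True}


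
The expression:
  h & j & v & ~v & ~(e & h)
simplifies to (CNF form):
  False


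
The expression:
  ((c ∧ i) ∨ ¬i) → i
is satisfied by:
  {i: True}


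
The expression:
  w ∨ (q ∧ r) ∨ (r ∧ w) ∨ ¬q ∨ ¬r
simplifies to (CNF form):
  True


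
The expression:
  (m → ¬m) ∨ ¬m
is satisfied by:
  {m: False}


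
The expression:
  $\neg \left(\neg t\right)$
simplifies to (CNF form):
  $t$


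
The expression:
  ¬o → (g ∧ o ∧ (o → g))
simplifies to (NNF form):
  o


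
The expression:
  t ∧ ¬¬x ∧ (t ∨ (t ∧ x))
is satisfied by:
  {t: True, x: True}


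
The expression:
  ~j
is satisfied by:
  {j: False}


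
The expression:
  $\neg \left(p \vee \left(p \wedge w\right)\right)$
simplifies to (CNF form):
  $\neg p$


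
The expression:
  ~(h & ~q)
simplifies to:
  q | ~h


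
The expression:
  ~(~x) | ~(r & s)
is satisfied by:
  {x: True, s: False, r: False}
  {s: False, r: False, x: False}
  {r: True, x: True, s: False}
  {r: True, s: False, x: False}
  {x: True, s: True, r: False}
  {s: True, x: False, r: False}
  {r: True, s: True, x: True}


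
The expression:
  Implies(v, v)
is always true.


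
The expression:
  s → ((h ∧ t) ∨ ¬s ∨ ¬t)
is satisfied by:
  {h: True, s: False, t: False}
  {s: False, t: False, h: False}
  {t: True, h: True, s: False}
  {t: True, s: False, h: False}
  {h: True, s: True, t: False}
  {s: True, h: False, t: False}
  {t: True, s: True, h: True}


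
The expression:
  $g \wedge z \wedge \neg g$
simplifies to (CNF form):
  $\text{False}$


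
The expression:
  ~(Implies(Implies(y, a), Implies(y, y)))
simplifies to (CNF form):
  False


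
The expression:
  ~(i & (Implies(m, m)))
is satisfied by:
  {i: False}


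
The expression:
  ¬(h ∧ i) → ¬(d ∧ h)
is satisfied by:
  {i: True, h: False, d: False}
  {h: False, d: False, i: False}
  {i: True, d: True, h: False}
  {d: True, h: False, i: False}
  {i: True, h: True, d: False}
  {h: True, i: False, d: False}
  {i: True, d: True, h: True}


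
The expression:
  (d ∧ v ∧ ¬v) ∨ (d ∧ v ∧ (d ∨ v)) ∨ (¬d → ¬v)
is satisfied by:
  {d: True, v: False}
  {v: False, d: False}
  {v: True, d: True}


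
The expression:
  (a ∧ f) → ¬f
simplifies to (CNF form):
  ¬a ∨ ¬f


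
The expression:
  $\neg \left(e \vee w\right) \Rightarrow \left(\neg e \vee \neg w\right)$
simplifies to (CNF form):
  $\text{True}$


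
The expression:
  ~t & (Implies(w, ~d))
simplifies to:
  ~t & (~d | ~w)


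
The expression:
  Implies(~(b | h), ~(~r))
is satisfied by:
  {r: True, b: True, h: True}
  {r: True, b: True, h: False}
  {r: True, h: True, b: False}
  {r: True, h: False, b: False}
  {b: True, h: True, r: False}
  {b: True, h: False, r: False}
  {h: True, b: False, r: False}


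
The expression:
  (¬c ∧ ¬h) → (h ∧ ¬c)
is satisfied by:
  {c: True, h: True}
  {c: True, h: False}
  {h: True, c: False}


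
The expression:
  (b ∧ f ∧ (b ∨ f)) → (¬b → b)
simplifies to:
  True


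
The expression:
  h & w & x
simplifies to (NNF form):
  h & w & x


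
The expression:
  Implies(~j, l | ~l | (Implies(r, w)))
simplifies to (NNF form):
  True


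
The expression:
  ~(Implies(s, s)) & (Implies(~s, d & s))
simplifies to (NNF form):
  False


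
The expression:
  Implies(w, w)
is always true.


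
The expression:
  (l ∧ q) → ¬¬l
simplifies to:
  True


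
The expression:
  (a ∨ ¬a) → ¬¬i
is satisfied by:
  {i: True}


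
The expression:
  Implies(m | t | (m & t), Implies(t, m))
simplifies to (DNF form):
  m | ~t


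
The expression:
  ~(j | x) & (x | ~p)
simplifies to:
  ~j & ~p & ~x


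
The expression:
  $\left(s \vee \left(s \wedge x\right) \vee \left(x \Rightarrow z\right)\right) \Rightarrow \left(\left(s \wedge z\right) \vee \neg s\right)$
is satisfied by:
  {z: True, s: False}
  {s: False, z: False}
  {s: True, z: True}


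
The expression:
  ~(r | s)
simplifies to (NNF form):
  ~r & ~s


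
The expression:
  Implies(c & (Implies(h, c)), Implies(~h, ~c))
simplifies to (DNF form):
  h | ~c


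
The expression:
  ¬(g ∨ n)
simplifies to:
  ¬g ∧ ¬n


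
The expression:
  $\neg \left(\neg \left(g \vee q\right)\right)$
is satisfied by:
  {q: True, g: True}
  {q: True, g: False}
  {g: True, q: False}


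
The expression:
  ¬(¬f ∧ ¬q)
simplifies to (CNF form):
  f ∨ q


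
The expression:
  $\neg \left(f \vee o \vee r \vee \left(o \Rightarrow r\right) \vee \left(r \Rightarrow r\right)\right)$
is never true.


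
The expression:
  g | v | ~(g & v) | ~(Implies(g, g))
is always true.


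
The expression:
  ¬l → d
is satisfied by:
  {d: True, l: True}
  {d: True, l: False}
  {l: True, d: False}


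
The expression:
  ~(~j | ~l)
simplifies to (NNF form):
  j & l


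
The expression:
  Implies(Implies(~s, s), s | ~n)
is always true.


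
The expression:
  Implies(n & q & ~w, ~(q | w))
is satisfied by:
  {w: True, q: False, n: False}
  {w: False, q: False, n: False}
  {n: True, w: True, q: False}
  {n: True, w: False, q: False}
  {q: True, w: True, n: False}
  {q: True, w: False, n: False}
  {q: True, n: True, w: True}


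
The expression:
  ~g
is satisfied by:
  {g: False}


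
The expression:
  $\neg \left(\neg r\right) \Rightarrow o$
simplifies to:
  $o \vee \neg r$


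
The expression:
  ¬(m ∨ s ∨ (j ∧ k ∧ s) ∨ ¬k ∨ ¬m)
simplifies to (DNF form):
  False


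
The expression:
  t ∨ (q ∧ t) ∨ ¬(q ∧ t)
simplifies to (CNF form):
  True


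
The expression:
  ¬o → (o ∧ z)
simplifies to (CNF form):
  o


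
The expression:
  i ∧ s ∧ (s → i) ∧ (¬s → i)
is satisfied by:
  {i: True, s: True}


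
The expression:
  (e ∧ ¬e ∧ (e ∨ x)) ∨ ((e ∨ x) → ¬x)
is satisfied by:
  {x: False}


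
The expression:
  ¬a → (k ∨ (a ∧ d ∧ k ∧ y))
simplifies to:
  a ∨ k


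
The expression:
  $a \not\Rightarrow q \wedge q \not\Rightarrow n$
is never true.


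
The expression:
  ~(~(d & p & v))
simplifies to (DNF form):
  d & p & v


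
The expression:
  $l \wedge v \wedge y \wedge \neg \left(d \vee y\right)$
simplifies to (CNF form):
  $\text{False}$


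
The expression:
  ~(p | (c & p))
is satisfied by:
  {p: False}


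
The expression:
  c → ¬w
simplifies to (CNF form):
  ¬c ∨ ¬w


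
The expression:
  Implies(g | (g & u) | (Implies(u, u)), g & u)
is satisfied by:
  {u: True, g: True}


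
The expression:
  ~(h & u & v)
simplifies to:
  ~h | ~u | ~v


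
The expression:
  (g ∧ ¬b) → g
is always true.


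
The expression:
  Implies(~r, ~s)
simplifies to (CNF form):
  r | ~s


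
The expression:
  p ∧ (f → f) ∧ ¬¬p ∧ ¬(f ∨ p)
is never true.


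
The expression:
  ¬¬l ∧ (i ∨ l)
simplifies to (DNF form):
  l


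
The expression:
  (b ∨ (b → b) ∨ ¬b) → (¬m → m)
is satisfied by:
  {m: True}


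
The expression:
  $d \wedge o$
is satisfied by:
  {d: True, o: True}


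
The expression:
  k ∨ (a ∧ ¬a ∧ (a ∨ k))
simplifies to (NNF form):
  k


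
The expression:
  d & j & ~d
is never true.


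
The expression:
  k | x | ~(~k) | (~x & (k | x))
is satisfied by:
  {x: True, k: True}
  {x: True, k: False}
  {k: True, x: False}


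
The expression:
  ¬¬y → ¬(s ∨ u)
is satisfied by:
  {u: False, y: False, s: False}
  {s: True, u: False, y: False}
  {u: True, s: False, y: False}
  {s: True, u: True, y: False}
  {y: True, s: False, u: False}


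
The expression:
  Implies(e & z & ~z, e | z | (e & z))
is always true.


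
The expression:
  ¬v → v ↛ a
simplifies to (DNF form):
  v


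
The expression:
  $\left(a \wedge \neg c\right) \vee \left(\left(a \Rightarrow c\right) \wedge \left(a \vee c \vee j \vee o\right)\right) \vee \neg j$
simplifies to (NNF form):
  $\text{True}$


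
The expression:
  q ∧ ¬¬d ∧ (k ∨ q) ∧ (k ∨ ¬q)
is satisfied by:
  {d: True, q: True, k: True}


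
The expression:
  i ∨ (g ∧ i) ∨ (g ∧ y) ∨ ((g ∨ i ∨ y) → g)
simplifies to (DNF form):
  g ∨ i ∨ ¬y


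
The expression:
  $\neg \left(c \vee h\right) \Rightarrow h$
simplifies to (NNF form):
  $c \vee h$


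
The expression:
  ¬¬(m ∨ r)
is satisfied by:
  {r: True, m: True}
  {r: True, m: False}
  {m: True, r: False}


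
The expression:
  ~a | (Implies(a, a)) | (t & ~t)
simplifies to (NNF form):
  True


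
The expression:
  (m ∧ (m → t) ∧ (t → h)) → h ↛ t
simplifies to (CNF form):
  ¬h ∨ ¬m ∨ ¬t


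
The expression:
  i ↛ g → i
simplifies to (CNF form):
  True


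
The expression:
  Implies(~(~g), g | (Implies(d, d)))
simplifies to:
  True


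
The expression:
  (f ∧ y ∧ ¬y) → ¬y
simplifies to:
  True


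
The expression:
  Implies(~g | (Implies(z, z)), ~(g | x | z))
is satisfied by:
  {x: False, g: False, z: False}


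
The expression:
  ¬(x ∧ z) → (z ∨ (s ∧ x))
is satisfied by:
  {z: True, s: True, x: True}
  {z: True, s: True, x: False}
  {z: True, x: True, s: False}
  {z: True, x: False, s: False}
  {s: True, x: True, z: False}


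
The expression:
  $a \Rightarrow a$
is always true.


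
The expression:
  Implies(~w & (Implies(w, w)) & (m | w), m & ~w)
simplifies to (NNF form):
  True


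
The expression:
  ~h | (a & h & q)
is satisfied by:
  {a: True, q: True, h: False}
  {a: True, q: False, h: False}
  {q: True, a: False, h: False}
  {a: False, q: False, h: False}
  {a: True, h: True, q: True}


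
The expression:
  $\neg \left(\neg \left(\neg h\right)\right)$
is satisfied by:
  {h: False}


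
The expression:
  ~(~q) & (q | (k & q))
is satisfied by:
  {q: True}


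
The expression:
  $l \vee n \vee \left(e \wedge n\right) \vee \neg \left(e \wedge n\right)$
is always true.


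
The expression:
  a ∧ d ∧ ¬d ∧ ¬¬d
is never true.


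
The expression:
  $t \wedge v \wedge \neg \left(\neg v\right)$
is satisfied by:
  {t: True, v: True}


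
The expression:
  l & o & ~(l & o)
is never true.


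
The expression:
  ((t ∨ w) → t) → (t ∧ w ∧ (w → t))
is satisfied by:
  {w: True}


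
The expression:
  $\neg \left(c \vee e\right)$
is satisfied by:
  {e: False, c: False}


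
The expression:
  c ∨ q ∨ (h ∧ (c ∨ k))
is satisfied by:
  {q: True, c: True, h: True, k: True}
  {q: True, c: True, h: True, k: False}
  {q: True, c: True, k: True, h: False}
  {q: True, c: True, k: False, h: False}
  {q: True, h: True, k: True, c: False}
  {q: True, h: True, k: False, c: False}
  {q: True, h: False, k: True, c: False}
  {q: True, h: False, k: False, c: False}
  {c: True, h: True, k: True, q: False}
  {c: True, h: True, k: False, q: False}
  {c: True, k: True, h: False, q: False}
  {c: True, k: False, h: False, q: False}
  {h: True, k: True, c: False, q: False}


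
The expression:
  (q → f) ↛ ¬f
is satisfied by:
  {f: True}


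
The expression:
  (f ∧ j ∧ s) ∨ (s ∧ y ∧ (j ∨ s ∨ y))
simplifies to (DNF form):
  (s ∧ y) ∨ (f ∧ j ∧ s) ∨ (f ∧ s ∧ y) ∨ (j ∧ s ∧ y)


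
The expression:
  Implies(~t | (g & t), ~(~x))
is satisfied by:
  {x: True, t: True, g: False}
  {x: True, g: False, t: False}
  {x: True, t: True, g: True}
  {x: True, g: True, t: False}
  {t: True, g: False, x: False}


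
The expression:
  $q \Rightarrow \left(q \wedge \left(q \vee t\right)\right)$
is always true.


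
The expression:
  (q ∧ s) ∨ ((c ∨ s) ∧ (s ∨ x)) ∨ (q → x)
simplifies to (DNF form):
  s ∨ x ∨ ¬q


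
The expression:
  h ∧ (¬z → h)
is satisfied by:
  {h: True}


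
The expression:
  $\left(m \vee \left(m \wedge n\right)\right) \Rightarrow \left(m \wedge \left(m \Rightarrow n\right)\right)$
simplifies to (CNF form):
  $n \vee \neg m$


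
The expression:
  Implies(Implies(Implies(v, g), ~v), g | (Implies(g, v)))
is always true.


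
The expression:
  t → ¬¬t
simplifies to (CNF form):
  True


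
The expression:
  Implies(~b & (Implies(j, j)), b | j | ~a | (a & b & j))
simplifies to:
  b | j | ~a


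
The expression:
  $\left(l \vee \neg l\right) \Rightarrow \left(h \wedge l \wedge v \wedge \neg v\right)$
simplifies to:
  $\text{False}$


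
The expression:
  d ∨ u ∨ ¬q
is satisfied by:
  {d: True, u: True, q: False}
  {d: True, u: False, q: False}
  {u: True, d: False, q: False}
  {d: False, u: False, q: False}
  {d: True, q: True, u: True}
  {d: True, q: True, u: False}
  {q: True, u: True, d: False}


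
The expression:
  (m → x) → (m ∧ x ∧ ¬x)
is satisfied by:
  {m: True, x: False}


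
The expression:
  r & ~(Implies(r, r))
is never true.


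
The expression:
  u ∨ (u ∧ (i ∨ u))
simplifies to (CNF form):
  u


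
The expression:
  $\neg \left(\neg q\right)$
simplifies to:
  $q$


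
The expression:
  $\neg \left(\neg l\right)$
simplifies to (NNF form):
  $l$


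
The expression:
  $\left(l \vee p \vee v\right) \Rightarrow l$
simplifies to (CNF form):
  $\left(l \vee \neg p\right) \wedge \left(l \vee \neg v\right)$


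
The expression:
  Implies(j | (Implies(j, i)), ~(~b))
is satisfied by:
  {b: True}


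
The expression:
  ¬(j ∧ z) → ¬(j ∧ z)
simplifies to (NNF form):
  True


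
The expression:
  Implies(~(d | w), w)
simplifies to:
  d | w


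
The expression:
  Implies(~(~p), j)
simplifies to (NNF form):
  j | ~p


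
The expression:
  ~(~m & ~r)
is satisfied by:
  {r: True, m: True}
  {r: True, m: False}
  {m: True, r: False}


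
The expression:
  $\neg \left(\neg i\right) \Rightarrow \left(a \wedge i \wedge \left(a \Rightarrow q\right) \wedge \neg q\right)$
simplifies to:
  $\neg i$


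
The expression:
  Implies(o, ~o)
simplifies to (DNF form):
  ~o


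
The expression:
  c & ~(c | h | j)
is never true.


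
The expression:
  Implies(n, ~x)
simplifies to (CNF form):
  ~n | ~x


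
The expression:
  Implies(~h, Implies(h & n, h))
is always true.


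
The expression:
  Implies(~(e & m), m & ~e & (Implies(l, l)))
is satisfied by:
  {m: True}


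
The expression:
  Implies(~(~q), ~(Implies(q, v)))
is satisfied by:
  {v: False, q: False}
  {q: True, v: False}
  {v: True, q: False}


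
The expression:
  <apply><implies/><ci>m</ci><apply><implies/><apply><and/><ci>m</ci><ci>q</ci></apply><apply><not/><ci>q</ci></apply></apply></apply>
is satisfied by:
  {m: False, q: False}
  {q: True, m: False}
  {m: True, q: False}


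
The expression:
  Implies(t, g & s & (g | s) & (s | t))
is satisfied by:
  {g: True, s: True, t: False}
  {g: True, s: False, t: False}
  {s: True, g: False, t: False}
  {g: False, s: False, t: False}
  {t: True, g: True, s: True}


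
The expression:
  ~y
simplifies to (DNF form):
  ~y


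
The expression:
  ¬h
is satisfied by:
  {h: False}


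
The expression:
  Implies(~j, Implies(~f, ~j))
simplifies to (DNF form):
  True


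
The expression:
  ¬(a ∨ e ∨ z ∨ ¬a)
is never true.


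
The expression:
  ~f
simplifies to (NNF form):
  ~f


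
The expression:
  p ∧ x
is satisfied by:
  {p: True, x: True}


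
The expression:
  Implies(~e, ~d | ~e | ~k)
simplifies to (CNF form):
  True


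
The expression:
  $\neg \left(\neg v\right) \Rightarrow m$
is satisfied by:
  {m: True, v: False}
  {v: False, m: False}
  {v: True, m: True}


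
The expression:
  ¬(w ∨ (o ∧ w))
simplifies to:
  ¬w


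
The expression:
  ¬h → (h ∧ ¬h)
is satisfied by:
  {h: True}


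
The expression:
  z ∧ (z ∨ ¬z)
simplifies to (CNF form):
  z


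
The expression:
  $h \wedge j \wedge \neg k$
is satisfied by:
  {h: True, j: True, k: False}


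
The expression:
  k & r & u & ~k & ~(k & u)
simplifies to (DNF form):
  False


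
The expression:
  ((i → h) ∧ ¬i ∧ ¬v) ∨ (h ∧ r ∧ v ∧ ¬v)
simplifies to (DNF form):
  ¬i ∧ ¬v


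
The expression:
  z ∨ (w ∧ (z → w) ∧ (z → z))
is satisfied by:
  {z: True, w: True}
  {z: True, w: False}
  {w: True, z: False}


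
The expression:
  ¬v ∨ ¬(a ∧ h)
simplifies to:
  ¬a ∨ ¬h ∨ ¬v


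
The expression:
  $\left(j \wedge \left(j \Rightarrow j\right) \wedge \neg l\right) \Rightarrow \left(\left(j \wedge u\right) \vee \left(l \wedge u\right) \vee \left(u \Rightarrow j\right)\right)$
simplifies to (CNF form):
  $\text{True}$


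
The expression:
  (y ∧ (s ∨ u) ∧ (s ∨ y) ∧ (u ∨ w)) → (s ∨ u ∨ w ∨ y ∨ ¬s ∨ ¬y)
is always true.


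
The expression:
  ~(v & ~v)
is always true.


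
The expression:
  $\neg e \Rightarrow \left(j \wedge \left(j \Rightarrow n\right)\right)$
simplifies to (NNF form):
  $e \vee \left(j \wedge n\right)$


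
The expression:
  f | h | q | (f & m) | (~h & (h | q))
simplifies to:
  f | h | q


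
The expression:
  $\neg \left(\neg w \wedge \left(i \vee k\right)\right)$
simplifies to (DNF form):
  $w \vee \left(\neg i \wedge \neg k\right)$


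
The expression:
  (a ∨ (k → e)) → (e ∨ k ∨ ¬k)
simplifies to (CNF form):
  True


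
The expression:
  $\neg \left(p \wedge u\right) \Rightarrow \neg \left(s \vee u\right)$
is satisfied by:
  {p: True, s: False, u: False}
  {p: False, s: False, u: False}
  {u: True, p: True, s: False}
  {u: True, s: True, p: True}


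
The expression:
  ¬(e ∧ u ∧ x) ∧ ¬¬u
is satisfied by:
  {u: True, e: False, x: False}
  {u: True, x: True, e: False}
  {u: True, e: True, x: False}


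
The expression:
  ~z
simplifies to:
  ~z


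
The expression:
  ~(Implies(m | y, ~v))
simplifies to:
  v & (m | y)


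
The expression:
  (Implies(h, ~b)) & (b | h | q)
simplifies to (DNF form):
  (b & ~h) | (h & ~b) | (q & ~b)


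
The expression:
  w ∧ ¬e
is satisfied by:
  {w: True, e: False}


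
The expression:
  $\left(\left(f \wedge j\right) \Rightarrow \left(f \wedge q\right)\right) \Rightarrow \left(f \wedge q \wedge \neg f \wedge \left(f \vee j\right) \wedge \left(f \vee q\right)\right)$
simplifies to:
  $f \wedge j \wedge \neg q$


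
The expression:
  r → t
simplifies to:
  t ∨ ¬r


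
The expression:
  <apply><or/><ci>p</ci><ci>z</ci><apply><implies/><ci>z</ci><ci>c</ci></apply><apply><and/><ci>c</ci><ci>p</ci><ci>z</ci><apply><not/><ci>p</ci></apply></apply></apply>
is always true.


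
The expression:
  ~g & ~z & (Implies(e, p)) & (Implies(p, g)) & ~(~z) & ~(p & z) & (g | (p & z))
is never true.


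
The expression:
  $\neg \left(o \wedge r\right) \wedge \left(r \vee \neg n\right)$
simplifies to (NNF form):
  $\left(r \wedge \neg o\right) \vee \left(\neg n \wedge \neg r\right)$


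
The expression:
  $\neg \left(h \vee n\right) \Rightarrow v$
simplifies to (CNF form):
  $h \vee n \vee v$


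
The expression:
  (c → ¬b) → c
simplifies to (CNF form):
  c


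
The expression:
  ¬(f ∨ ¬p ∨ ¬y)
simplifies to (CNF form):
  p ∧ y ∧ ¬f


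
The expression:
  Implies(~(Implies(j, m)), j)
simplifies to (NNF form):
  True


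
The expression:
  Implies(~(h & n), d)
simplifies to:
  d | (h & n)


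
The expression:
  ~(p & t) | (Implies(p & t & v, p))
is always true.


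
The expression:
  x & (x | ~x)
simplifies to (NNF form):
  x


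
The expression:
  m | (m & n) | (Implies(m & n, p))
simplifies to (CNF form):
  True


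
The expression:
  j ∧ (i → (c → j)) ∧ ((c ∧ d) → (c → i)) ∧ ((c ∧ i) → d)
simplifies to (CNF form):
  j ∧ (d ∨ ¬c ∨ ¬i) ∧ (i ∨ ¬c ∨ ¬d)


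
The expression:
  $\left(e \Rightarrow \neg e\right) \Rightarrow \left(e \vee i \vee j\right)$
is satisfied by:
  {i: True, e: True, j: True}
  {i: True, e: True, j: False}
  {i: True, j: True, e: False}
  {i: True, j: False, e: False}
  {e: True, j: True, i: False}
  {e: True, j: False, i: False}
  {j: True, e: False, i: False}


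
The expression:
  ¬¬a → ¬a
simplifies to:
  ¬a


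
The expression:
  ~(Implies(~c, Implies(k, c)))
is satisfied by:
  {k: True, c: False}


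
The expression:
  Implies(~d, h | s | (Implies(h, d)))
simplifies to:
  True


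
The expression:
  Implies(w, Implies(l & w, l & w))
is always true.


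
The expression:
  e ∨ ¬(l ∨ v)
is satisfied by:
  {e: True, l: False, v: False}
  {e: True, v: True, l: False}
  {e: True, l: True, v: False}
  {e: True, v: True, l: True}
  {v: False, l: False, e: False}


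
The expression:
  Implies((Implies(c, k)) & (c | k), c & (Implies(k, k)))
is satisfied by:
  {c: True, k: False}
  {k: False, c: False}
  {k: True, c: True}


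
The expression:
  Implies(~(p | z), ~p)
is always true.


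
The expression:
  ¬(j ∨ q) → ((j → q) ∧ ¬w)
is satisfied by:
  {j: True, q: True, w: False}
  {j: True, w: False, q: False}
  {q: True, w: False, j: False}
  {q: False, w: False, j: False}
  {j: True, q: True, w: True}
  {j: True, w: True, q: False}
  {q: True, w: True, j: False}


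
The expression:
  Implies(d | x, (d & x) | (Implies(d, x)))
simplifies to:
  x | ~d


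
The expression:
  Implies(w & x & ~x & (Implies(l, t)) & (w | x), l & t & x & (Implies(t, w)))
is always true.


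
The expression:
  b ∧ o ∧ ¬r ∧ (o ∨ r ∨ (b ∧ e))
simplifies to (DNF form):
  b ∧ o ∧ ¬r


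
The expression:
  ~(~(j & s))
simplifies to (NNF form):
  j & s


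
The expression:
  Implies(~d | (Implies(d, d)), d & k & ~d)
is never true.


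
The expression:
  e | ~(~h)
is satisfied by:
  {e: True, h: True}
  {e: True, h: False}
  {h: True, e: False}


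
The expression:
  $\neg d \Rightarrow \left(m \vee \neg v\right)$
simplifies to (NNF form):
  $d \vee m \vee \neg v$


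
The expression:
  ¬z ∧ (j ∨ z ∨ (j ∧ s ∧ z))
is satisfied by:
  {j: True, z: False}


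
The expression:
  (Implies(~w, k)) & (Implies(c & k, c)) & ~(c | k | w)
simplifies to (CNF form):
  False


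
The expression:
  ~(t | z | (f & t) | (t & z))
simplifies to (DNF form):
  ~t & ~z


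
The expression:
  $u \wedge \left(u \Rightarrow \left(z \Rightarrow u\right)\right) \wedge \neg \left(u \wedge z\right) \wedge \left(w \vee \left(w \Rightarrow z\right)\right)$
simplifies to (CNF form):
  $u \wedge \neg z$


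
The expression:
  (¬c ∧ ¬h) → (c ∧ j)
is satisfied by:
  {c: True, h: True}
  {c: True, h: False}
  {h: True, c: False}


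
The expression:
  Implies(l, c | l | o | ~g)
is always true.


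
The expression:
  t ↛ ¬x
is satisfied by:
  {t: True, x: True}


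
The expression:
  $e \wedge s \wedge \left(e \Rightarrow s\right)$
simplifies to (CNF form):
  $e \wedge s$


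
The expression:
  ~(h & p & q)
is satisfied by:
  {p: False, q: False, h: False}
  {h: True, p: False, q: False}
  {q: True, p: False, h: False}
  {h: True, q: True, p: False}
  {p: True, h: False, q: False}
  {h: True, p: True, q: False}
  {q: True, p: True, h: False}


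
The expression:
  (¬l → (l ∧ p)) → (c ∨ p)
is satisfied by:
  {c: True, p: True, l: False}
  {c: True, l: False, p: False}
  {p: True, l: False, c: False}
  {p: False, l: False, c: False}
  {c: True, p: True, l: True}
  {c: True, l: True, p: False}
  {p: True, l: True, c: False}


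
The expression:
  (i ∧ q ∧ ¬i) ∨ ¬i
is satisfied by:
  {i: False}


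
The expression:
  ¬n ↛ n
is always true.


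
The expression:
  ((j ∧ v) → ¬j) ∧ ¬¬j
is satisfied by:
  {j: True, v: False}


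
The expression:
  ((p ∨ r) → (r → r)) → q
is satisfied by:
  {q: True}


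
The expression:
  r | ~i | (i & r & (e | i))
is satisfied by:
  {r: True, i: False}
  {i: False, r: False}
  {i: True, r: True}


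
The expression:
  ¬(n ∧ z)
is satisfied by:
  {z: False, n: False}
  {n: True, z: False}
  {z: True, n: False}


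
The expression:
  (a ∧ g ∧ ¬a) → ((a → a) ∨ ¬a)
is always true.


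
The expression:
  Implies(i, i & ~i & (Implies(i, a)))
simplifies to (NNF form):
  ~i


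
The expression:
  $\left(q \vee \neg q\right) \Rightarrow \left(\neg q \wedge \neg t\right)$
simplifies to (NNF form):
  $\neg q \wedge \neg t$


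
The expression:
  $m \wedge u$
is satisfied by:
  {m: True, u: True}


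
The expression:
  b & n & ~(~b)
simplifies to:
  b & n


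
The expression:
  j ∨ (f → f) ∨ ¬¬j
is always true.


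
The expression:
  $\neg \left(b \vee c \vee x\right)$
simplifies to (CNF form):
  $\neg b \wedge \neg c \wedge \neg x$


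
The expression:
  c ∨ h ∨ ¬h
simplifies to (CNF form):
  True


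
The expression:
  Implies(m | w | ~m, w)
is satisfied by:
  {w: True}


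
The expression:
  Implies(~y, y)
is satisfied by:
  {y: True}


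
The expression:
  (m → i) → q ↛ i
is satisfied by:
  {q: True, m: True, i: False}
  {q: True, i: False, m: False}
  {m: True, i: False, q: False}


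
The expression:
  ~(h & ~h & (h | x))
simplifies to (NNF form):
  True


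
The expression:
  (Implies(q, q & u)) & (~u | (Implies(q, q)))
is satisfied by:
  {u: True, q: False}
  {q: False, u: False}
  {q: True, u: True}


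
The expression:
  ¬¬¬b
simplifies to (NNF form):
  ¬b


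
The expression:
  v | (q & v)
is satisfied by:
  {v: True}


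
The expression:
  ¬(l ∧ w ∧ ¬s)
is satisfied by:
  {s: True, l: False, w: False}
  {l: False, w: False, s: False}
  {w: True, s: True, l: False}
  {w: True, l: False, s: False}
  {s: True, l: True, w: False}
  {l: True, s: False, w: False}
  {w: True, l: True, s: True}


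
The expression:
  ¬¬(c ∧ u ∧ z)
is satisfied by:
  {c: True, z: True, u: True}


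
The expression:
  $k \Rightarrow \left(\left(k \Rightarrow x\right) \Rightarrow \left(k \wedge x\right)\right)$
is always true.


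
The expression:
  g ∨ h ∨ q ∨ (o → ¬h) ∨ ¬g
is always true.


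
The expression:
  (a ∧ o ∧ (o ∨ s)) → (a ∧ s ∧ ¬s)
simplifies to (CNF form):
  ¬a ∨ ¬o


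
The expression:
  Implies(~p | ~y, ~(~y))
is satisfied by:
  {y: True}


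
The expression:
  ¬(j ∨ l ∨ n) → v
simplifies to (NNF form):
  j ∨ l ∨ n ∨ v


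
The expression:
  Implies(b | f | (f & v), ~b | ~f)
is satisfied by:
  {b: False, f: False}
  {f: True, b: False}
  {b: True, f: False}


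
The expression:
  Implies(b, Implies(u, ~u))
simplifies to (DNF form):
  ~b | ~u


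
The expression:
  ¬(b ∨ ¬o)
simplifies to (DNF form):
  o ∧ ¬b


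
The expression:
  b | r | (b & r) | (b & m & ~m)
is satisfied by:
  {r: True, b: True}
  {r: True, b: False}
  {b: True, r: False}


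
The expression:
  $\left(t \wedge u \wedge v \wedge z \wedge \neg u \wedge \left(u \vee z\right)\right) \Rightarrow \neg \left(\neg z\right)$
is always true.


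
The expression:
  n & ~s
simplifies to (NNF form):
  n & ~s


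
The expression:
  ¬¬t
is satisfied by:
  {t: True}


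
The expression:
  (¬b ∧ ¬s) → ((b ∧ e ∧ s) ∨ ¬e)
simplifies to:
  b ∨ s ∨ ¬e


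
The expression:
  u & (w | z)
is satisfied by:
  {z: True, w: True, u: True}
  {z: True, u: True, w: False}
  {w: True, u: True, z: False}


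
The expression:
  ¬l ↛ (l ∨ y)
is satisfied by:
  {y: False, l: False}


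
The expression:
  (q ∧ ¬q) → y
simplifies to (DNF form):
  True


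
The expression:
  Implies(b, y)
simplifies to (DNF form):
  y | ~b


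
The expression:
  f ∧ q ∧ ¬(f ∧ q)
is never true.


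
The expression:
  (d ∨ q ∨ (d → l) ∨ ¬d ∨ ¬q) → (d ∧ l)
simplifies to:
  d ∧ l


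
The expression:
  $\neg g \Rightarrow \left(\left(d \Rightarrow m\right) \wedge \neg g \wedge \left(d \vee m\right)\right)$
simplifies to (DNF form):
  $g \vee m$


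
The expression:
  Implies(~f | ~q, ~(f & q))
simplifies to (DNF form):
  True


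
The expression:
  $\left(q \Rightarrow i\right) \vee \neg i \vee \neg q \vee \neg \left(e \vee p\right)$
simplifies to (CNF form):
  $\text{True}$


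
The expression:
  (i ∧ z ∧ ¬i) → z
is always true.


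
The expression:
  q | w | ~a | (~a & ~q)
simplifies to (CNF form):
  q | w | ~a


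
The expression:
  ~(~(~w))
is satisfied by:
  {w: False}


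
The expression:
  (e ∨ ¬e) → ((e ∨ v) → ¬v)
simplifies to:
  ¬v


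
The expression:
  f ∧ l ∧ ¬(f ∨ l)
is never true.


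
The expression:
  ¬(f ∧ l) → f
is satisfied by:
  {f: True}


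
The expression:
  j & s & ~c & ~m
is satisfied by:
  {j: True, s: True, c: False, m: False}


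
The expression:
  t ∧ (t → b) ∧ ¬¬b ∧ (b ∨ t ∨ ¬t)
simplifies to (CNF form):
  b ∧ t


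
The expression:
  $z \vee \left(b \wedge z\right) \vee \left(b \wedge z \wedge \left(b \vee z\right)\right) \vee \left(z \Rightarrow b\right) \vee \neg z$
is always true.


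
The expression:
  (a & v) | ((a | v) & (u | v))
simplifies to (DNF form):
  v | (a & u)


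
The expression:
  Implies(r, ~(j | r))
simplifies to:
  ~r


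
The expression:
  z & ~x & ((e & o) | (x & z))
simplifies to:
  e & o & z & ~x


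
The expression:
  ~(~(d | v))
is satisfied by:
  {d: True, v: True}
  {d: True, v: False}
  {v: True, d: False}


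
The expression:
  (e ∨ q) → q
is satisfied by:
  {q: True, e: False}
  {e: False, q: False}
  {e: True, q: True}


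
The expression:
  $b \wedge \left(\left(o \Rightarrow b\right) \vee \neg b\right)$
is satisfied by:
  {b: True}


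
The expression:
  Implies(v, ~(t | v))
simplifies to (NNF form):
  ~v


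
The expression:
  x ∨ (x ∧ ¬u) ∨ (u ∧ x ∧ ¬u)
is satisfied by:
  {x: True}


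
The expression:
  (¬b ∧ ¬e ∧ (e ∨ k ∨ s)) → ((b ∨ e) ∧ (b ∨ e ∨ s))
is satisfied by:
  {b: True, e: True, k: False, s: False}
  {b: True, e: True, s: True, k: False}
  {b: True, e: True, k: True, s: False}
  {b: True, e: True, s: True, k: True}
  {b: True, k: False, s: False, e: False}
  {b: True, s: True, k: False, e: False}
  {b: True, k: True, s: False, e: False}
  {b: True, s: True, k: True, e: False}
  {e: True, k: False, s: False, b: False}
  {s: True, e: True, k: False, b: False}
  {e: True, k: True, s: False, b: False}
  {s: True, e: True, k: True, b: False}
  {e: False, k: False, s: False, b: False}


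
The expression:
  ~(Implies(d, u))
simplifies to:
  d & ~u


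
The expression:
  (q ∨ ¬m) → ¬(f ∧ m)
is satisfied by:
  {m: False, q: False, f: False}
  {f: True, m: False, q: False}
  {q: True, m: False, f: False}
  {f: True, q: True, m: False}
  {m: True, f: False, q: False}
  {f: True, m: True, q: False}
  {q: True, m: True, f: False}


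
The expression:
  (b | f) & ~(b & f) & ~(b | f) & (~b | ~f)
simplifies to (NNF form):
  False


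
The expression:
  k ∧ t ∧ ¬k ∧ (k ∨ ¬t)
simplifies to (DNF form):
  False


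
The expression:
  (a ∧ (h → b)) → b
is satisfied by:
  {b: True, h: True, a: False}
  {b: True, h: False, a: False}
  {h: True, b: False, a: False}
  {b: False, h: False, a: False}
  {b: True, a: True, h: True}
  {b: True, a: True, h: False}
  {a: True, h: True, b: False}


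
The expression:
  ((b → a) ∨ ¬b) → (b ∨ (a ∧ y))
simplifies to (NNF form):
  b ∨ (a ∧ y)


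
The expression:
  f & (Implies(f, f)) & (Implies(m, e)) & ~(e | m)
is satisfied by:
  {f: True, e: False, m: False}


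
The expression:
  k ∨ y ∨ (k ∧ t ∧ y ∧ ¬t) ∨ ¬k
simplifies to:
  True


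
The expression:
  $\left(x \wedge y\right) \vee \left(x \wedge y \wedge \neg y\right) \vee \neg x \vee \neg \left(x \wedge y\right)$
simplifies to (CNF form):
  $\text{True}$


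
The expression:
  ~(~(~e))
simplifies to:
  ~e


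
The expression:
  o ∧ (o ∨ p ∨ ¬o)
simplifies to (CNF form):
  o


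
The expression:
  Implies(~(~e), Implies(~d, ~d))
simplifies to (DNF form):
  True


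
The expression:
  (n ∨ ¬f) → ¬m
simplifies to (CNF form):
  (f ∨ ¬m) ∧ (¬m ∨ ¬n)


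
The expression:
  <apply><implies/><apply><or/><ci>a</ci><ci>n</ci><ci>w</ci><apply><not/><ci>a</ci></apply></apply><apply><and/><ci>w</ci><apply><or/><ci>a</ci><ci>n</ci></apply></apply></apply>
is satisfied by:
  {w: True, n: True, a: True}
  {w: True, n: True, a: False}
  {w: True, a: True, n: False}


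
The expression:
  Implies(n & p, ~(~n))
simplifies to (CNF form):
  True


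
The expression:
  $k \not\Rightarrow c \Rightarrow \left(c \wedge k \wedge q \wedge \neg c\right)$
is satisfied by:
  {c: True, k: False}
  {k: False, c: False}
  {k: True, c: True}


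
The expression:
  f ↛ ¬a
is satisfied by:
  {a: True, f: True}


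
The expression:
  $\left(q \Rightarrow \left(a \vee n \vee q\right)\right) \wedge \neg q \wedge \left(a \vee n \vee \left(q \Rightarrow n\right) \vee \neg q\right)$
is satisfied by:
  {q: False}


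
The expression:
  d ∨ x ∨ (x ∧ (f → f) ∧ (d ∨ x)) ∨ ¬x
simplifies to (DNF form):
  True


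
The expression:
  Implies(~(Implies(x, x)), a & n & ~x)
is always true.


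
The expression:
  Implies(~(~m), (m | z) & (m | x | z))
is always true.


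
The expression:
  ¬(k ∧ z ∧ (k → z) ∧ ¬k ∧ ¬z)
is always true.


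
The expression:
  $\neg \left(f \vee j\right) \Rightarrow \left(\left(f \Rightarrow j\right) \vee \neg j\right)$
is always true.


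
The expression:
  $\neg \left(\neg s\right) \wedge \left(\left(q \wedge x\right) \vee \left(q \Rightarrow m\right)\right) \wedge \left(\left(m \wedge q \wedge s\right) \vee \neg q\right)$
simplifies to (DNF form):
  $\left(m \wedge s\right) \vee \left(s \wedge \neg q\right)$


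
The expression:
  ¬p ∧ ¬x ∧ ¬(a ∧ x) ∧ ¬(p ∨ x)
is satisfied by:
  {x: False, p: False}


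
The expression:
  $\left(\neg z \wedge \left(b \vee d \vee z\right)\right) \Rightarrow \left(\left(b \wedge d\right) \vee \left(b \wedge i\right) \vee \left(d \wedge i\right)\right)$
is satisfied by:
  {i: True, z: True, b: False, d: False}
  {i: True, d: True, z: True, b: False}
  {i: True, z: True, b: True, d: False}
  {i: True, d: True, z: True, b: True}
  {i: True, b: False, z: False, d: False}
  {i: True, d: True, b: False, z: False}
  {i: True, b: True, z: False, d: False}
  {i: True, d: True, b: True, z: False}
  {z: True, d: False, b: False, i: False}
  {d: True, z: True, b: False, i: False}
  {z: True, b: True, d: False, i: False}
  {d: True, z: True, b: True, i: False}
  {d: False, b: False, z: False, i: False}
  {d: True, b: True, z: False, i: False}


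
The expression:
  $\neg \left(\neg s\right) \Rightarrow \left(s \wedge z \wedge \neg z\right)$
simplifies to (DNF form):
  $\neg s$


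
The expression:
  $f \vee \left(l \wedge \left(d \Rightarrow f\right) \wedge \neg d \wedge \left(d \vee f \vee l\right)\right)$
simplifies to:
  $f \vee \left(l \wedge \neg d\right)$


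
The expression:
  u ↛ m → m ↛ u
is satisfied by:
  {m: True, u: False}
  {u: False, m: False}
  {u: True, m: True}


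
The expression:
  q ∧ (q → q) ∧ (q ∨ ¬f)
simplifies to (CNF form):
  q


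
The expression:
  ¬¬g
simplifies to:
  g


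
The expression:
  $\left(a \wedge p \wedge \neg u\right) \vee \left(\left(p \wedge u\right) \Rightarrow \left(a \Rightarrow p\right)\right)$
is always true.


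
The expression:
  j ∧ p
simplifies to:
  j ∧ p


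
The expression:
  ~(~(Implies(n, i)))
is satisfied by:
  {i: True, n: False}
  {n: False, i: False}
  {n: True, i: True}


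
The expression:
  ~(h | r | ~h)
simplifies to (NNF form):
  False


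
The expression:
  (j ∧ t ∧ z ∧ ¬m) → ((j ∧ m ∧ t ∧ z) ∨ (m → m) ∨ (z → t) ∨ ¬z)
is always true.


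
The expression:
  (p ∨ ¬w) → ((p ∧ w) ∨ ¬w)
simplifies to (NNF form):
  True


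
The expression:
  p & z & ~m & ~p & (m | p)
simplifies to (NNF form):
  False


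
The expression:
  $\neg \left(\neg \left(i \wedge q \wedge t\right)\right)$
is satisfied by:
  {t: True, i: True, q: True}


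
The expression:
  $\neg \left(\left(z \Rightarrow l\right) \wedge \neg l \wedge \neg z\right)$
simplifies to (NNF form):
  $l \vee z$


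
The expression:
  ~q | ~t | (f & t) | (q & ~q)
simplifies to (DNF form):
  f | ~q | ~t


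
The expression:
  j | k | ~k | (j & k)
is always true.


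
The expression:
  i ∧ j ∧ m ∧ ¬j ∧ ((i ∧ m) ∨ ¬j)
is never true.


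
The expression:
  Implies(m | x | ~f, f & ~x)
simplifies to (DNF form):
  f & ~x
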